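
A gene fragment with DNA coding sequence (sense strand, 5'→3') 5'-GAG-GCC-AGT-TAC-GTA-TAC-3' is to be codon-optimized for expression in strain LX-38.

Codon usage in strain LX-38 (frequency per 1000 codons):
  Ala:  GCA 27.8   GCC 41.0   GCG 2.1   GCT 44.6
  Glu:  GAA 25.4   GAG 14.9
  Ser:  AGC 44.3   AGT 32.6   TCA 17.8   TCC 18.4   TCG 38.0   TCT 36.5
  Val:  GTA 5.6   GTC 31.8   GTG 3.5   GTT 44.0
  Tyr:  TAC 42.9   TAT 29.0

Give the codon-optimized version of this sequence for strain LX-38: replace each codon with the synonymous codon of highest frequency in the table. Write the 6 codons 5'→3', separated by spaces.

GAA GCT AGC TAC GTT TAC

Codon 1 (Glu): best is GAA at 25.4.
Codon 2 (Ala): best is GCT at 44.6.
Codon 3 (Ser): best is AGC at 44.3.
Codon 4 (Tyr): best is TAC at 42.9.
Codon 5 (Val): best is GTT at 44.0.
Codon 6 (Tyr): best is TAC at 42.9.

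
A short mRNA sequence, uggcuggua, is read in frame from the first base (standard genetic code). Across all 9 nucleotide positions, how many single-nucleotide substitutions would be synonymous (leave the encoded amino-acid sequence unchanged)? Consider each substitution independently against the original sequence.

Codon 1 (UGG, Trp): 0 synonymous substitutions.
Codon 2 (CUG, Leu): 4 synonymous substitutions.
Codon 3 (GUA, Val): 3 synonymous substitutions.
Total: 0 + 4 + 3 = 7.

7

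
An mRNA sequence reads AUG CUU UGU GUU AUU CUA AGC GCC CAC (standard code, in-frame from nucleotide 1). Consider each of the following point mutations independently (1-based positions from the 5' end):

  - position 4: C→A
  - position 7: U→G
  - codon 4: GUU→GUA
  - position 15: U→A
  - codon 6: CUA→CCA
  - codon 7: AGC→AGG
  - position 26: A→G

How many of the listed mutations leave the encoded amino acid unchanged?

2

Codon 2: CUU (Leu) → AUU (Ile) — missense.
Codon 3: UGU (Cys) → GGU (Gly) — missense.
Codon 4: GUU (Val) → GUA (Val) — synonymous.
Codon 5: AUU (Ile) → AUA (Ile) — synonymous.
Codon 6: CUA (Leu) → CCA (Pro) — missense.
Codon 7: AGC (Ser) → AGG (Arg) — missense.
Codon 9: CAC (His) → CGC (Arg) — missense.
Synonymous: 2 of 7.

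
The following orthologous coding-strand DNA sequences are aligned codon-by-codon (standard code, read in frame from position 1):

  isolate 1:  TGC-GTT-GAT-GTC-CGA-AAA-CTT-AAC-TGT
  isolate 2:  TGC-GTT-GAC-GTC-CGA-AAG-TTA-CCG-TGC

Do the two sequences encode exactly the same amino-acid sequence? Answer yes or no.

no

Codon 1: TGC Cys / TGC Cys — identical.
Codon 2: GTT Val / GTT Val — identical.
Codon 3: GAT Asp / GAC Asp — synonymous.
Codon 4: GTC Val / GTC Val — identical.
Codon 5: CGA Arg / CGA Arg — identical.
Codon 6: AAA Lys / AAG Lys — synonymous.
Codon 7: CTT Leu / TTA Leu — synonymous.
Codon 8: AAC Asn / CCG Pro — nonsynonymous.
Codon 9: TGT Cys / TGC Cys — synonymous.
Nonsynonymous differences: 1 → different protein.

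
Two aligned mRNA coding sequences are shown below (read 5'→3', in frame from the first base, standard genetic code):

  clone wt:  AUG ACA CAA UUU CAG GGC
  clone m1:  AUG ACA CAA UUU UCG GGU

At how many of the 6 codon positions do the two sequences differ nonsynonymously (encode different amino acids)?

Codon 1: AUG Met / AUG Met — identical.
Codon 2: ACA Thr / ACA Thr — identical.
Codon 3: CAA Gln / CAA Gln — identical.
Codon 4: UUU Phe / UUU Phe — identical.
Codon 5: CAG Gln / UCG Ser — nonsynonymous.
Codon 6: GGC Gly / GGU Gly — synonymous.
Nonsynonymous differences: 1.

1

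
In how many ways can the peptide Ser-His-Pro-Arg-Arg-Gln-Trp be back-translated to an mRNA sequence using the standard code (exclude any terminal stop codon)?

Ser: 6 codons.
His: 2 codons.
Pro: 4 codons.
Arg: 6 codons.
Arg: 6 codons.
Gln: 2 codons.
Trp: 1 codon.
6 × 2 × 4 × 6 × 6 × 2 × 1 = 3456.

3456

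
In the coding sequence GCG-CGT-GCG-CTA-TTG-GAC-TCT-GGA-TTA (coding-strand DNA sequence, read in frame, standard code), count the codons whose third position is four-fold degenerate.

Codon 1 GCG (Ala): third position 4-fold.
Codon 2 CGT (Arg): third position 4-fold.
Codon 3 GCG (Ala): third position 4-fold.
Codon 4 CTA (Leu): third position 4-fold.
Codon 5 TTG (Leu): third position 2-fold.
Codon 6 GAC (Asp): third position 2-fold.
Codon 7 TCT (Ser): third position 4-fold.
Codon 8 GGA (Gly): third position 4-fold.
Codon 9 TTA (Leu): third position 2-fold.
Four-fold degenerate third positions: 6.

6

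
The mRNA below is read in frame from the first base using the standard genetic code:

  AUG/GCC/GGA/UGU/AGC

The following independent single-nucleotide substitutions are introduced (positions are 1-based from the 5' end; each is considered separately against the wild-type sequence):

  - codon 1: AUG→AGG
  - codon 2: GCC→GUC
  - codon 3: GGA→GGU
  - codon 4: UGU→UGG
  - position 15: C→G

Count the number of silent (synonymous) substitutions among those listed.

Codon 1: AUG (Met) → AGG (Arg) — missense.
Codon 2: GCC (Ala) → GUC (Val) — missense.
Codon 3: GGA (Gly) → GGU (Gly) — synonymous.
Codon 4: UGU (Cys) → UGG (Trp) — missense.
Codon 5: AGC (Ser) → AGG (Arg) — missense.
Synonymous: 1 of 5.

1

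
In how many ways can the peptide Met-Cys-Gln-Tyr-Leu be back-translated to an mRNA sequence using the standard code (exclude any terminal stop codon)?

48

Met: 1 codon.
Cys: 2 codons.
Gln: 2 codons.
Tyr: 2 codons.
Leu: 6 codons.
1 × 2 × 2 × 2 × 6 = 48.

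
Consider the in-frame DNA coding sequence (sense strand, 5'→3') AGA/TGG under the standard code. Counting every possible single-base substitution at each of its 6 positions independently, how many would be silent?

2

Codon 1 (AGA, Arg): 2 synonymous substitutions.
Codon 2 (TGG, Trp): 0 synonymous substitutions.
Total: 2 + 0 = 2.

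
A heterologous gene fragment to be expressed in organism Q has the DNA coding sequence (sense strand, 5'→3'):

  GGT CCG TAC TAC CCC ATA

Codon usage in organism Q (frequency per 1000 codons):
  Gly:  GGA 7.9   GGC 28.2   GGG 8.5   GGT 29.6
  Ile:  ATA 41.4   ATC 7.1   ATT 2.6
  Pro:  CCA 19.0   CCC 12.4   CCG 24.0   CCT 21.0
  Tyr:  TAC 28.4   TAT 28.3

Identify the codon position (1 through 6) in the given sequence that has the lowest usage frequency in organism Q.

5

Codon 1 GGT (Gly): 29.6 per 1000.
Codon 2 CCG (Pro): 24.0 per 1000.
Codon 3 TAC (Tyr): 28.4 per 1000.
Codon 4 TAC (Tyr): 28.4 per 1000.
Codon 5 CCC (Pro): 12.4 per 1000.
Codon 6 ATA (Ile): 41.4 per 1000.
Lowest frequency is 12.4 at codon 5.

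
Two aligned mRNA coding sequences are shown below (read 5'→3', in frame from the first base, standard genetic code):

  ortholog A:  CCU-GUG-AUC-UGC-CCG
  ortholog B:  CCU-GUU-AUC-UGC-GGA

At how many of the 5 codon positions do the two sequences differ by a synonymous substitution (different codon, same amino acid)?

Codon 1: CCU Pro / CCU Pro — identical.
Codon 2: GUG Val / GUU Val — synonymous.
Codon 3: AUC Ile / AUC Ile — identical.
Codon 4: UGC Cys / UGC Cys — identical.
Codon 5: CCG Pro / GGA Gly — nonsynonymous.
Synonymous differences: 1.

1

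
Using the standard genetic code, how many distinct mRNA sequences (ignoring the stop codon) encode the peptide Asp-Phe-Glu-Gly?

Asp: 2 codons.
Phe: 2 codons.
Glu: 2 codons.
Gly: 4 codons.
2 × 2 × 2 × 4 = 32.

32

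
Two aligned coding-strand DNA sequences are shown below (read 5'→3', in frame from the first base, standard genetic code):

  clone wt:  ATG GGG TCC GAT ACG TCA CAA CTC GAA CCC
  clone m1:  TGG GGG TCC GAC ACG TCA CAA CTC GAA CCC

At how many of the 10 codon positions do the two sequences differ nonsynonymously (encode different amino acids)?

1

Codon 1: ATG Met / TGG Trp — nonsynonymous.
Codon 2: GGG Gly / GGG Gly — identical.
Codon 3: TCC Ser / TCC Ser — identical.
Codon 4: GAT Asp / GAC Asp — synonymous.
Codon 5: ACG Thr / ACG Thr — identical.
Codon 6: TCA Ser / TCA Ser — identical.
Codon 7: CAA Gln / CAA Gln — identical.
Codon 8: CTC Leu / CTC Leu — identical.
Codon 9: GAA Glu / GAA Glu — identical.
Codon 10: CCC Pro / CCC Pro — identical.
Nonsynonymous differences: 1.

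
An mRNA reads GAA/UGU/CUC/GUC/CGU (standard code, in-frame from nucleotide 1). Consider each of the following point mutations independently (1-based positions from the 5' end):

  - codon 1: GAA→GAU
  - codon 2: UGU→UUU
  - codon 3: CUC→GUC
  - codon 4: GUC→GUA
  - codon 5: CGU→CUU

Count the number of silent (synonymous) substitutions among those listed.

1

Codon 1: GAA (Glu) → GAU (Asp) — missense.
Codon 2: UGU (Cys) → UUU (Phe) — missense.
Codon 3: CUC (Leu) → GUC (Val) — missense.
Codon 4: GUC (Val) → GUA (Val) — synonymous.
Codon 5: CGU (Arg) → CUU (Leu) — missense.
Synonymous: 1 of 5.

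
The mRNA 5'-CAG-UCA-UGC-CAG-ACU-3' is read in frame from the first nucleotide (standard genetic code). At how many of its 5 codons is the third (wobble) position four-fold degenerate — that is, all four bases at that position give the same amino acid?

2

Codon 1 CAG (Gln): third position 2-fold.
Codon 2 UCA (Ser): third position 4-fold.
Codon 3 UGC (Cys): third position 2-fold.
Codon 4 CAG (Gln): third position 2-fold.
Codon 5 ACU (Thr): third position 4-fold.
Four-fold degenerate third positions: 2.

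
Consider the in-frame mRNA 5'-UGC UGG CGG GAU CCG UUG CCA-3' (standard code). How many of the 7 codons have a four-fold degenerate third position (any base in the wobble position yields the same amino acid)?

Codon 1 UGC (Cys): third position 2-fold.
Codon 2 UGG (Trp): third position 1-fold.
Codon 3 CGG (Arg): third position 4-fold.
Codon 4 GAU (Asp): third position 2-fold.
Codon 5 CCG (Pro): third position 4-fold.
Codon 6 UUG (Leu): third position 2-fold.
Codon 7 CCA (Pro): third position 4-fold.
Four-fold degenerate third positions: 3.

3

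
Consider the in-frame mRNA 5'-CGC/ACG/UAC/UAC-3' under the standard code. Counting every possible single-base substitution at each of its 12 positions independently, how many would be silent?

8

Codon 1 (CGC, Arg): 3 synonymous substitutions.
Codon 2 (ACG, Thr): 3 synonymous substitutions.
Codon 3 (UAC, Tyr): 1 synonymous substitution.
Codon 4 (UAC, Tyr): 1 synonymous substitution.
Total: 3 + 3 + 1 + 1 = 8.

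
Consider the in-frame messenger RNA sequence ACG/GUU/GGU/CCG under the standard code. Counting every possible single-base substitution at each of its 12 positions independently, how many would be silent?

Codon 1 (ACG, Thr): 3 synonymous substitutions.
Codon 2 (GUU, Val): 3 synonymous substitutions.
Codon 3 (GGU, Gly): 3 synonymous substitutions.
Codon 4 (CCG, Pro): 3 synonymous substitutions.
Total: 3 + 3 + 3 + 3 = 12.

12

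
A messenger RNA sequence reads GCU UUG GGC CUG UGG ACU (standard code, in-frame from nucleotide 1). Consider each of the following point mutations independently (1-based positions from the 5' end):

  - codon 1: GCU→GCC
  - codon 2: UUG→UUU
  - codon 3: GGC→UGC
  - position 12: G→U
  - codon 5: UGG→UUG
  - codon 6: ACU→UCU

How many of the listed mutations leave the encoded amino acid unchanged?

2

Codon 1: GCU (Ala) → GCC (Ala) — synonymous.
Codon 2: UUG (Leu) → UUU (Phe) — missense.
Codon 3: GGC (Gly) → UGC (Cys) — missense.
Codon 4: CUG (Leu) → CUU (Leu) — synonymous.
Codon 5: UGG (Trp) → UUG (Leu) — missense.
Codon 6: ACU (Thr) → UCU (Ser) — missense.
Synonymous: 2 of 6.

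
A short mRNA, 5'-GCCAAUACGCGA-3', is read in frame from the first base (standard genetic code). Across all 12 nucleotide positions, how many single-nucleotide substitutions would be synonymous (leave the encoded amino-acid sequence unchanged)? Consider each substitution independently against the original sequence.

11

Codon 1 (GCC, Ala): 3 synonymous substitutions.
Codon 2 (AAU, Asn): 1 synonymous substitution.
Codon 3 (ACG, Thr): 3 synonymous substitutions.
Codon 4 (CGA, Arg): 4 synonymous substitutions.
Total: 3 + 1 + 3 + 4 = 11.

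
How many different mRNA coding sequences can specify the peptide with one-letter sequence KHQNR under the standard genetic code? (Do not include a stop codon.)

Lys: 2 codons.
His: 2 codons.
Gln: 2 codons.
Asn: 2 codons.
Arg: 6 codons.
2 × 2 × 2 × 2 × 6 = 96.

96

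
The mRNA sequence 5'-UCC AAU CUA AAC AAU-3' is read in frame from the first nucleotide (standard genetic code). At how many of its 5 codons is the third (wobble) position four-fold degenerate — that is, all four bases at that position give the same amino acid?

2

Codon 1 UCC (Ser): third position 4-fold.
Codon 2 AAU (Asn): third position 2-fold.
Codon 3 CUA (Leu): third position 4-fold.
Codon 4 AAC (Asn): third position 2-fold.
Codon 5 AAU (Asn): third position 2-fold.
Four-fold degenerate third positions: 2.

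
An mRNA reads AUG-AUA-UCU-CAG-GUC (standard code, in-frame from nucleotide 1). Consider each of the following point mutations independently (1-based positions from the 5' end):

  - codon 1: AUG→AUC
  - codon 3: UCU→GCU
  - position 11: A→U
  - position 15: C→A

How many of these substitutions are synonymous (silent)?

1

Codon 1: AUG (Met) → AUC (Ile) — missense.
Codon 3: UCU (Ser) → GCU (Ala) — missense.
Codon 4: CAG (Gln) → CUG (Leu) — missense.
Codon 5: GUC (Val) → GUA (Val) — synonymous.
Synonymous: 1 of 4.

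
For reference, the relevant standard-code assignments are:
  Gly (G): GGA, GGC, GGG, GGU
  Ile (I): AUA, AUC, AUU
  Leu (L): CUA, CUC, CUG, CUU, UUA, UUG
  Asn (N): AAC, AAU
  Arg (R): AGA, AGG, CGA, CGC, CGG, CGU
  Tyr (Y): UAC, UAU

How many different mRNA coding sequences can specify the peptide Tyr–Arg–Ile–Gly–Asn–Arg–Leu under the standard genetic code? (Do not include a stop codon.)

Tyr: 2 codons.
Arg: 6 codons.
Ile: 3 codons.
Gly: 4 codons.
Asn: 2 codons.
Arg: 6 codons.
Leu: 6 codons.
2 × 6 × 3 × 4 × 2 × 6 × 6 = 10368.

10368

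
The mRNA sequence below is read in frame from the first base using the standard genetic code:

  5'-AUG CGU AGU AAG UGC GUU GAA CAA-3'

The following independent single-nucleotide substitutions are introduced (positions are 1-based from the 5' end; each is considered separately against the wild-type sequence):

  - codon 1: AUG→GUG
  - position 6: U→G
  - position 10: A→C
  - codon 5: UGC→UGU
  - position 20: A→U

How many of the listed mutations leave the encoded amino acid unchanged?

2

Codon 1: AUG (Met) → GUG (Val) — missense.
Codon 2: CGU (Arg) → CGG (Arg) — synonymous.
Codon 4: AAG (Lys) → CAG (Gln) — missense.
Codon 5: UGC (Cys) → UGU (Cys) — synonymous.
Codon 7: GAA (Glu) → GUA (Val) — missense.
Synonymous: 2 of 5.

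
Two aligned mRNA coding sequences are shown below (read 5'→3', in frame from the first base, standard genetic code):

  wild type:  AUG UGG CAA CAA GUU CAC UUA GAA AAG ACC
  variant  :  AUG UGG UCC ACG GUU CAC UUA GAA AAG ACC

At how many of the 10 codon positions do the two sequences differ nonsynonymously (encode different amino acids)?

2

Codon 1: AUG Met / AUG Met — identical.
Codon 2: UGG Trp / UGG Trp — identical.
Codon 3: CAA Gln / UCC Ser — nonsynonymous.
Codon 4: CAA Gln / ACG Thr — nonsynonymous.
Codon 5: GUU Val / GUU Val — identical.
Codon 6: CAC His / CAC His — identical.
Codon 7: UUA Leu / UUA Leu — identical.
Codon 8: GAA Glu / GAA Glu — identical.
Codon 9: AAG Lys / AAG Lys — identical.
Codon 10: ACC Thr / ACC Thr — identical.
Nonsynonymous differences: 2.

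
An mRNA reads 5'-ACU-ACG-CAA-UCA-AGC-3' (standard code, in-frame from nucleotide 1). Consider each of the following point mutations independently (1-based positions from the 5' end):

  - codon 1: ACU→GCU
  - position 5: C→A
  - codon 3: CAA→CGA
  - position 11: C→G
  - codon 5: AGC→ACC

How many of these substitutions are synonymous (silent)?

Codon 1: ACU (Thr) → GCU (Ala) — missense.
Codon 2: ACG (Thr) → AAG (Lys) — missense.
Codon 3: CAA (Gln) → CGA (Arg) — missense.
Codon 4: UCA (Ser) → UGA (Stop) — nonsense.
Codon 5: AGC (Ser) → ACC (Thr) — missense.
Synonymous: 0 of 5.

0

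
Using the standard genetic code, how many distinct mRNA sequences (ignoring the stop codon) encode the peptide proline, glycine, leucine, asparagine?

192

Pro: 4 codons.
Gly: 4 codons.
Leu: 6 codons.
Asn: 2 codons.
4 × 4 × 6 × 2 = 192.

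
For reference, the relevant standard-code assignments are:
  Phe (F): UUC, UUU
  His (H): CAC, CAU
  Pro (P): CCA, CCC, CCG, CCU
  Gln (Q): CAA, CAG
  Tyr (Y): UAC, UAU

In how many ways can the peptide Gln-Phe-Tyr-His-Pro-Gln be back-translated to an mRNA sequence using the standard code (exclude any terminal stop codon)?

128

Gln: 2 codons.
Phe: 2 codons.
Tyr: 2 codons.
His: 2 codons.
Pro: 4 codons.
Gln: 2 codons.
2 × 2 × 2 × 2 × 4 × 2 = 128.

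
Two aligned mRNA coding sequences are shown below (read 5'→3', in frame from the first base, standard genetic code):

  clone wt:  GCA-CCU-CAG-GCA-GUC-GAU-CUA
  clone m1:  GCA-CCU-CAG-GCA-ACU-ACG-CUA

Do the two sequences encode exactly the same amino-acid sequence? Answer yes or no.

Codon 1: GCA Ala / GCA Ala — identical.
Codon 2: CCU Pro / CCU Pro — identical.
Codon 3: CAG Gln / CAG Gln — identical.
Codon 4: GCA Ala / GCA Ala — identical.
Codon 5: GUC Val / ACU Thr — nonsynonymous.
Codon 6: GAU Asp / ACG Thr — nonsynonymous.
Codon 7: CUA Leu / CUA Leu — identical.
Nonsynonymous differences: 2 → different protein.

no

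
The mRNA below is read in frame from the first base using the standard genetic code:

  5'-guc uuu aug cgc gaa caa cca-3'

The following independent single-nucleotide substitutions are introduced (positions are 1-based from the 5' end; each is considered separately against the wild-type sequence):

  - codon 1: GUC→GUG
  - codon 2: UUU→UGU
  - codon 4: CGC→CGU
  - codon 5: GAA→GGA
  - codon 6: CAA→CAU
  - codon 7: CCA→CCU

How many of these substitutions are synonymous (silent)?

Codon 1: GUC (Val) → GUG (Val) — synonymous.
Codon 2: UUU (Phe) → UGU (Cys) — missense.
Codon 4: CGC (Arg) → CGU (Arg) — synonymous.
Codon 5: GAA (Glu) → GGA (Gly) — missense.
Codon 6: CAA (Gln) → CAU (His) — missense.
Codon 7: CCA (Pro) → CCU (Pro) — synonymous.
Synonymous: 3 of 6.

3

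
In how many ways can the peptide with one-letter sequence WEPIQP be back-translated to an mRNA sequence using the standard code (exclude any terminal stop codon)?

192

Trp: 1 codon.
Glu: 2 codons.
Pro: 4 codons.
Ile: 3 codons.
Gln: 2 codons.
Pro: 4 codons.
1 × 2 × 4 × 3 × 2 × 4 = 192.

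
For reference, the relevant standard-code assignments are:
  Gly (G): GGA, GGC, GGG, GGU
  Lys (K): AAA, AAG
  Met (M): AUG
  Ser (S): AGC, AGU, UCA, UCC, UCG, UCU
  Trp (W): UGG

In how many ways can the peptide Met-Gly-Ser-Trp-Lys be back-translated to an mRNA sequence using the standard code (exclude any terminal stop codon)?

48

Met: 1 codon.
Gly: 4 codons.
Ser: 6 codons.
Trp: 1 codon.
Lys: 2 codons.
1 × 4 × 6 × 1 × 2 = 48.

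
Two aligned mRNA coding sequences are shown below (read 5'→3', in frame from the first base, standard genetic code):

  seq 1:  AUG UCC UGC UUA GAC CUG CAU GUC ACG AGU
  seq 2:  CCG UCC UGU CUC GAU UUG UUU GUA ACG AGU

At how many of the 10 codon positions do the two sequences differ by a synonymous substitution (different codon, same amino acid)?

Codon 1: AUG Met / CCG Pro — nonsynonymous.
Codon 2: UCC Ser / UCC Ser — identical.
Codon 3: UGC Cys / UGU Cys — synonymous.
Codon 4: UUA Leu / CUC Leu — synonymous.
Codon 5: GAC Asp / GAU Asp — synonymous.
Codon 6: CUG Leu / UUG Leu — synonymous.
Codon 7: CAU His / UUU Phe — nonsynonymous.
Codon 8: GUC Val / GUA Val — synonymous.
Codon 9: ACG Thr / ACG Thr — identical.
Codon 10: AGU Ser / AGU Ser — identical.
Synonymous differences: 5.

5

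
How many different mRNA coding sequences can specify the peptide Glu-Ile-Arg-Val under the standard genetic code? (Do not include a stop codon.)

144

Glu: 2 codons.
Ile: 3 codons.
Arg: 6 codons.
Val: 4 codons.
2 × 3 × 6 × 4 = 144.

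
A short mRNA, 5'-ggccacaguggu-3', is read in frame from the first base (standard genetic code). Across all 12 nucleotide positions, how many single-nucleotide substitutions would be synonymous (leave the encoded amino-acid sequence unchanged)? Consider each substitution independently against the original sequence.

Codon 1 (GGC, Gly): 3 synonymous substitutions.
Codon 2 (CAC, His): 1 synonymous substitution.
Codon 3 (AGU, Ser): 1 synonymous substitution.
Codon 4 (GGU, Gly): 3 synonymous substitutions.
Total: 3 + 1 + 1 + 3 = 8.

8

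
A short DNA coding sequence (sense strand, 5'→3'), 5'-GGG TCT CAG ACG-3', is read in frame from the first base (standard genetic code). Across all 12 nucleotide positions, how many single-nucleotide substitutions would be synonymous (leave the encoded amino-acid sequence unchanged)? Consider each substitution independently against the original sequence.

Codon 1 (GGG, Gly): 3 synonymous substitutions.
Codon 2 (TCT, Ser): 3 synonymous substitutions.
Codon 3 (CAG, Gln): 1 synonymous substitution.
Codon 4 (ACG, Thr): 3 synonymous substitutions.
Total: 3 + 3 + 1 + 3 = 10.

10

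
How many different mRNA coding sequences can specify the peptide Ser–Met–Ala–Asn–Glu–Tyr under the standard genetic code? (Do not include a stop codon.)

192

Ser: 6 codons.
Met: 1 codon.
Ala: 4 codons.
Asn: 2 codons.
Glu: 2 codons.
Tyr: 2 codons.
6 × 1 × 4 × 2 × 2 × 2 = 192.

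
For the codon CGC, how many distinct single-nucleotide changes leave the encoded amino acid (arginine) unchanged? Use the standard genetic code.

3

Position 1: none → 0 synonymous.
Position 2: none → 0 synonymous.
Position 3: CGU, CGA, CGG → 3 synonymous.
Total: 0 + 0 + 3 = 3.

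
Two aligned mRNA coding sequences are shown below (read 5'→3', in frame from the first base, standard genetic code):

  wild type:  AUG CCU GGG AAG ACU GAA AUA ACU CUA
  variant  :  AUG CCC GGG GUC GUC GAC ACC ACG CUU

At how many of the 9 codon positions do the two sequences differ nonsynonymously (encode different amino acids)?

Codon 1: AUG Met / AUG Met — identical.
Codon 2: CCU Pro / CCC Pro — synonymous.
Codon 3: GGG Gly / GGG Gly — identical.
Codon 4: AAG Lys / GUC Val — nonsynonymous.
Codon 5: ACU Thr / GUC Val — nonsynonymous.
Codon 6: GAA Glu / GAC Asp — nonsynonymous.
Codon 7: AUA Ile / ACC Thr — nonsynonymous.
Codon 8: ACU Thr / ACG Thr — synonymous.
Codon 9: CUA Leu / CUU Leu — synonymous.
Nonsynonymous differences: 4.

4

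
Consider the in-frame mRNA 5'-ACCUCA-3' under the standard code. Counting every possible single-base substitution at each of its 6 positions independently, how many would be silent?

6

Codon 1 (ACC, Thr): 3 synonymous substitutions.
Codon 2 (UCA, Ser): 3 synonymous substitutions.
Total: 3 + 3 = 6.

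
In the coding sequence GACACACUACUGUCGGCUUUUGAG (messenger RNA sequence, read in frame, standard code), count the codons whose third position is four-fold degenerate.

5

Codon 1 GAC (Asp): third position 2-fold.
Codon 2 ACA (Thr): third position 4-fold.
Codon 3 CUA (Leu): third position 4-fold.
Codon 4 CUG (Leu): third position 4-fold.
Codon 5 UCG (Ser): third position 4-fold.
Codon 6 GCU (Ala): third position 4-fold.
Codon 7 UUU (Phe): third position 2-fold.
Codon 8 GAG (Glu): third position 2-fold.
Four-fold degenerate third positions: 5.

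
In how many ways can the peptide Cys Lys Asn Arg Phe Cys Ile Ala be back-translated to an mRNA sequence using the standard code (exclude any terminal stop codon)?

Cys: 2 codons.
Lys: 2 codons.
Asn: 2 codons.
Arg: 6 codons.
Phe: 2 codons.
Cys: 2 codons.
Ile: 3 codons.
Ala: 4 codons.
2 × 2 × 2 × 6 × 2 × 2 × 3 × 4 = 2304.

2304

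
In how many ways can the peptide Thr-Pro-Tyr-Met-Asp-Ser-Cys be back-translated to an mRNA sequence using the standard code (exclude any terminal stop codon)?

Thr: 4 codons.
Pro: 4 codons.
Tyr: 2 codons.
Met: 1 codon.
Asp: 2 codons.
Ser: 6 codons.
Cys: 2 codons.
4 × 4 × 2 × 1 × 2 × 6 × 2 = 768.

768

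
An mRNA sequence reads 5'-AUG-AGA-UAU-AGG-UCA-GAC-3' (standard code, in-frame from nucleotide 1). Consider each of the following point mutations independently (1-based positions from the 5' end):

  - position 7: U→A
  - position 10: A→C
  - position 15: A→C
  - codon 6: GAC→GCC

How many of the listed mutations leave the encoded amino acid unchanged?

Codon 3: UAU (Tyr) → AAU (Asn) — missense.
Codon 4: AGG (Arg) → CGG (Arg) — synonymous.
Codon 5: UCA (Ser) → UCC (Ser) — synonymous.
Codon 6: GAC (Asp) → GCC (Ala) — missense.
Synonymous: 2 of 4.

2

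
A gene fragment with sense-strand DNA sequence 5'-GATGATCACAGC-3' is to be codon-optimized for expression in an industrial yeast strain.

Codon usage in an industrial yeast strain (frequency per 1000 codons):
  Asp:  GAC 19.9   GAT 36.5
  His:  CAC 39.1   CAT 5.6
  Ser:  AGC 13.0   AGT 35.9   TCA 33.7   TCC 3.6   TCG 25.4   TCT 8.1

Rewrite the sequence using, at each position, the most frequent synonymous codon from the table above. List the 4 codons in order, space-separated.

Codon 1 (Asp): best is GAT at 36.5.
Codon 2 (Asp): best is GAT at 36.5.
Codon 3 (His): best is CAC at 39.1.
Codon 4 (Ser): best is AGT at 35.9.

GAT GAT CAC AGT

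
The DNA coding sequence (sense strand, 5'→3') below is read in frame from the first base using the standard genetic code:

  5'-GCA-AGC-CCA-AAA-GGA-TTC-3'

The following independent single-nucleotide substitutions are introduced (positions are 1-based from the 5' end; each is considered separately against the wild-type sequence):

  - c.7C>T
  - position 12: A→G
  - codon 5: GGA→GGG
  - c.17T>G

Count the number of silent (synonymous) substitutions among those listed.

Codon 3: CCA (Pro) → TCA (Ser) — missense.
Codon 4: AAA (Lys) → AAG (Lys) — synonymous.
Codon 5: GGA (Gly) → GGG (Gly) — synonymous.
Codon 6: TTC (Phe) → TGC (Cys) — missense.
Synonymous: 2 of 4.

2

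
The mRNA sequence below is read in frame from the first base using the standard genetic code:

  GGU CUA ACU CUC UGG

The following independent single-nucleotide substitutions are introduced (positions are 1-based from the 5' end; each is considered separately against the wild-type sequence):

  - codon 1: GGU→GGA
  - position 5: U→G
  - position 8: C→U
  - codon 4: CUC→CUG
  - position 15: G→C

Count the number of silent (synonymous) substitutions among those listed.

Codon 1: GGU (Gly) → GGA (Gly) — synonymous.
Codon 2: CUA (Leu) → CGA (Arg) — missense.
Codon 3: ACU (Thr) → AUU (Ile) — missense.
Codon 4: CUC (Leu) → CUG (Leu) — synonymous.
Codon 5: UGG (Trp) → UGC (Cys) — missense.
Synonymous: 2 of 5.

2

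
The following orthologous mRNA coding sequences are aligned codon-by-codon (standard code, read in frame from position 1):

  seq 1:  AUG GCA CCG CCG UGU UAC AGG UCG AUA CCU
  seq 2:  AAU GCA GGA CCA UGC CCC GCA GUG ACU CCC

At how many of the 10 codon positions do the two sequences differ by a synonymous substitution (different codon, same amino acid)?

Codon 1: AUG Met / AAU Asn — nonsynonymous.
Codon 2: GCA Ala / GCA Ala — identical.
Codon 3: CCG Pro / GGA Gly — nonsynonymous.
Codon 4: CCG Pro / CCA Pro — synonymous.
Codon 5: UGU Cys / UGC Cys — synonymous.
Codon 6: UAC Tyr / CCC Pro — nonsynonymous.
Codon 7: AGG Arg / GCA Ala — nonsynonymous.
Codon 8: UCG Ser / GUG Val — nonsynonymous.
Codon 9: AUA Ile / ACU Thr — nonsynonymous.
Codon 10: CCU Pro / CCC Pro — synonymous.
Synonymous differences: 3.

3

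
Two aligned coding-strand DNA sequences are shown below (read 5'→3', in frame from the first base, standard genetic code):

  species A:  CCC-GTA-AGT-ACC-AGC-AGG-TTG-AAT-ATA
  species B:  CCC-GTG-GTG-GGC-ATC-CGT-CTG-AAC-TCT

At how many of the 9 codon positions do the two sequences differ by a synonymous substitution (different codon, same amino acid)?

4

Codon 1: CCC Pro / CCC Pro — identical.
Codon 2: GTA Val / GTG Val — synonymous.
Codon 3: AGT Ser / GTG Val — nonsynonymous.
Codon 4: ACC Thr / GGC Gly — nonsynonymous.
Codon 5: AGC Ser / ATC Ile — nonsynonymous.
Codon 6: AGG Arg / CGT Arg — synonymous.
Codon 7: TTG Leu / CTG Leu — synonymous.
Codon 8: AAT Asn / AAC Asn — synonymous.
Codon 9: ATA Ile / TCT Ser — nonsynonymous.
Synonymous differences: 4.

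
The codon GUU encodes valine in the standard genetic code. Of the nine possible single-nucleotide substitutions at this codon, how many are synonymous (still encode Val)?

3

Position 1: none → 0 synonymous.
Position 2: none → 0 synonymous.
Position 3: GUC, GUA, GUG → 3 synonymous.
Total: 0 + 0 + 3 = 3.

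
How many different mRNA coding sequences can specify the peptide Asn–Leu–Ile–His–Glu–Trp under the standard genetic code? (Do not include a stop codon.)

Asn: 2 codons.
Leu: 6 codons.
Ile: 3 codons.
His: 2 codons.
Glu: 2 codons.
Trp: 1 codon.
2 × 6 × 3 × 2 × 2 × 1 = 144.

144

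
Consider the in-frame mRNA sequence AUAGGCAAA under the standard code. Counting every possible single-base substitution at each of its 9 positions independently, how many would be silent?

6

Codon 1 (AUA, Ile): 2 synonymous substitutions.
Codon 2 (GGC, Gly): 3 synonymous substitutions.
Codon 3 (AAA, Lys): 1 synonymous substitution.
Total: 2 + 3 + 1 = 6.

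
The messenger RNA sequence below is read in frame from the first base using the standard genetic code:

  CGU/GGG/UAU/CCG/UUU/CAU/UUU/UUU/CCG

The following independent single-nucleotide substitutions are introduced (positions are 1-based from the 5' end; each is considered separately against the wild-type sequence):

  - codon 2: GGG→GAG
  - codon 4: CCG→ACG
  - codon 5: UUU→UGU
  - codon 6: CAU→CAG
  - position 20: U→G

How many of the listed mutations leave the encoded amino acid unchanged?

Codon 2: GGG (Gly) → GAG (Glu) — missense.
Codon 4: CCG (Pro) → ACG (Thr) — missense.
Codon 5: UUU (Phe) → UGU (Cys) — missense.
Codon 6: CAU (His) → CAG (Gln) — missense.
Codon 7: UUU (Phe) → UGU (Cys) — missense.
Synonymous: 0 of 5.

0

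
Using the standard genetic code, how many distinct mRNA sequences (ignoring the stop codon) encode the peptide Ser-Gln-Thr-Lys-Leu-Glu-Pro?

4608

Ser: 6 codons.
Gln: 2 codons.
Thr: 4 codons.
Lys: 2 codons.
Leu: 6 codons.
Glu: 2 codons.
Pro: 4 codons.
6 × 2 × 4 × 2 × 6 × 2 × 4 = 4608.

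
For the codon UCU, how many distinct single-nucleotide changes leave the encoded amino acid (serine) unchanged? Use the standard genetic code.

3

Position 1: none → 0 synonymous.
Position 2: none → 0 synonymous.
Position 3: UCC, UCA, UCG → 3 synonymous.
Total: 0 + 0 + 3 = 3.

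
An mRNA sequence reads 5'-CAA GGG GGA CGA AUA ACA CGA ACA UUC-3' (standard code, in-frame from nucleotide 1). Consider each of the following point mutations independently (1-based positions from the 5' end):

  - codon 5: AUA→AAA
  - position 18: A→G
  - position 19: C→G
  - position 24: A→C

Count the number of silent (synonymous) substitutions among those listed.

2

Codon 5: AUA (Ile) → AAA (Lys) — missense.
Codon 6: ACA (Thr) → ACG (Thr) — synonymous.
Codon 7: CGA (Arg) → GGA (Gly) — missense.
Codon 8: ACA (Thr) → ACC (Thr) — synonymous.
Synonymous: 2 of 4.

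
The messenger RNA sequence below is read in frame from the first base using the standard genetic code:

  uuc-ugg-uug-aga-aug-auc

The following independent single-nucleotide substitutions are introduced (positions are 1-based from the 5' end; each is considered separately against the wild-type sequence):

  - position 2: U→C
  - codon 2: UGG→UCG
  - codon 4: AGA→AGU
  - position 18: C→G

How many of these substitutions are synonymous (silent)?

Codon 1: UUC (Phe) → UCC (Ser) — missense.
Codon 2: UGG (Trp) → UCG (Ser) — missense.
Codon 4: AGA (Arg) → AGU (Ser) — missense.
Codon 6: AUC (Ile) → AUG (Met) — missense.
Synonymous: 0 of 4.

0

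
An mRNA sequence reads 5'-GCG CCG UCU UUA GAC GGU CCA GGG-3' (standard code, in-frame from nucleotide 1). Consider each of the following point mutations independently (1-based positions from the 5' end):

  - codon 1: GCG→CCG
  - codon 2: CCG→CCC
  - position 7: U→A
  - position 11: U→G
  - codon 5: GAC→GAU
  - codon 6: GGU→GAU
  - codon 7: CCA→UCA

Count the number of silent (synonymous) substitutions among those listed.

Codon 1: GCG (Ala) → CCG (Pro) — missense.
Codon 2: CCG (Pro) → CCC (Pro) — synonymous.
Codon 3: UCU (Ser) → ACU (Thr) — missense.
Codon 4: UUA (Leu) → UGA (Stop) — nonsense.
Codon 5: GAC (Asp) → GAU (Asp) — synonymous.
Codon 6: GGU (Gly) → GAU (Asp) — missense.
Codon 7: CCA (Pro) → UCA (Ser) — missense.
Synonymous: 2 of 7.

2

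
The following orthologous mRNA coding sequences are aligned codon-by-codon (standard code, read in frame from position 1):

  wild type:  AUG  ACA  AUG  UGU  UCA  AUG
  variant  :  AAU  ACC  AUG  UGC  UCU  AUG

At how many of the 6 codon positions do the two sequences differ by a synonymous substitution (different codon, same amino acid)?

3

Codon 1: AUG Met / AAU Asn — nonsynonymous.
Codon 2: ACA Thr / ACC Thr — synonymous.
Codon 3: AUG Met / AUG Met — identical.
Codon 4: UGU Cys / UGC Cys — synonymous.
Codon 5: UCA Ser / UCU Ser — synonymous.
Codon 6: AUG Met / AUG Met — identical.
Synonymous differences: 3.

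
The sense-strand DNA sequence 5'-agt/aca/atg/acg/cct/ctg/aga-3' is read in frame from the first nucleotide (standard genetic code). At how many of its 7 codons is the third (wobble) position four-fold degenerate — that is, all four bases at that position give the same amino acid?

Codon 1 AGT (Ser): third position 2-fold.
Codon 2 ACA (Thr): third position 4-fold.
Codon 3 ATG (Met): third position 1-fold.
Codon 4 ACG (Thr): third position 4-fold.
Codon 5 CCT (Pro): third position 4-fold.
Codon 6 CTG (Leu): third position 4-fold.
Codon 7 AGA (Arg): third position 2-fold.
Four-fold degenerate third positions: 4.

4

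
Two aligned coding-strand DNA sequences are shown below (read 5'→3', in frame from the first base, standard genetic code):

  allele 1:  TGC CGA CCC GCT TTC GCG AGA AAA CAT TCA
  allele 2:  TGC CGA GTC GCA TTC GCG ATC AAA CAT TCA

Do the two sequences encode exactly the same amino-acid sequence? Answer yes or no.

Codon 1: TGC Cys / TGC Cys — identical.
Codon 2: CGA Arg / CGA Arg — identical.
Codon 3: CCC Pro / GTC Val — nonsynonymous.
Codon 4: GCT Ala / GCA Ala — synonymous.
Codon 5: TTC Phe / TTC Phe — identical.
Codon 6: GCG Ala / GCG Ala — identical.
Codon 7: AGA Arg / ATC Ile — nonsynonymous.
Codon 8: AAA Lys / AAA Lys — identical.
Codon 9: CAT His / CAT His — identical.
Codon 10: TCA Ser / TCA Ser — identical.
Nonsynonymous differences: 2 → different protein.

no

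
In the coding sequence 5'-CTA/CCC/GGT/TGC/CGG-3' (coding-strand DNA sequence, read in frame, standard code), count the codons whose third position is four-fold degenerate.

4

Codon 1 CTA (Leu): third position 4-fold.
Codon 2 CCC (Pro): third position 4-fold.
Codon 3 GGT (Gly): third position 4-fold.
Codon 4 TGC (Cys): third position 2-fold.
Codon 5 CGG (Arg): third position 4-fold.
Four-fold degenerate third positions: 4.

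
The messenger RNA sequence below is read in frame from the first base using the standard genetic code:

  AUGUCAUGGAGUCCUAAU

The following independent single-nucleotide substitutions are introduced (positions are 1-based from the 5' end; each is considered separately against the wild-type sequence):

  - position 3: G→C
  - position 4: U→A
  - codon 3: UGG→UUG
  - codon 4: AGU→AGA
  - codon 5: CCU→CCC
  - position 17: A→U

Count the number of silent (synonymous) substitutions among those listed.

Codon 1: AUG (Met) → AUC (Ile) — missense.
Codon 2: UCA (Ser) → ACA (Thr) — missense.
Codon 3: UGG (Trp) → UUG (Leu) — missense.
Codon 4: AGU (Ser) → AGA (Arg) — missense.
Codon 5: CCU (Pro) → CCC (Pro) — synonymous.
Codon 6: AAU (Asn) → AUU (Ile) — missense.
Synonymous: 1 of 6.

1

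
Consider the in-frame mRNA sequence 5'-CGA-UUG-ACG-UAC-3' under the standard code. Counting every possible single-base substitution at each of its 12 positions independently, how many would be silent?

10

Codon 1 (CGA, Arg): 4 synonymous substitutions.
Codon 2 (UUG, Leu): 2 synonymous substitutions.
Codon 3 (ACG, Thr): 3 synonymous substitutions.
Codon 4 (UAC, Tyr): 1 synonymous substitution.
Total: 4 + 2 + 3 + 1 = 10.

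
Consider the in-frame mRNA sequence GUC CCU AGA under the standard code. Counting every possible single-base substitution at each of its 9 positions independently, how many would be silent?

Codon 1 (GUC, Val): 3 synonymous substitutions.
Codon 2 (CCU, Pro): 3 synonymous substitutions.
Codon 3 (AGA, Arg): 2 synonymous substitutions.
Total: 3 + 3 + 2 = 8.

8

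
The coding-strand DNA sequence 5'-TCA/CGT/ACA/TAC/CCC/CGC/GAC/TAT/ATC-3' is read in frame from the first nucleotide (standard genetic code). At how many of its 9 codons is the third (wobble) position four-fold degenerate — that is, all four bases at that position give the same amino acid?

5

Codon 1 TCA (Ser): third position 4-fold.
Codon 2 CGT (Arg): third position 4-fold.
Codon 3 ACA (Thr): third position 4-fold.
Codon 4 TAC (Tyr): third position 2-fold.
Codon 5 CCC (Pro): third position 4-fold.
Codon 6 CGC (Arg): third position 4-fold.
Codon 7 GAC (Asp): third position 2-fold.
Codon 8 TAT (Tyr): third position 2-fold.
Codon 9 ATC (Ile): third position 3-fold.
Four-fold degenerate third positions: 5.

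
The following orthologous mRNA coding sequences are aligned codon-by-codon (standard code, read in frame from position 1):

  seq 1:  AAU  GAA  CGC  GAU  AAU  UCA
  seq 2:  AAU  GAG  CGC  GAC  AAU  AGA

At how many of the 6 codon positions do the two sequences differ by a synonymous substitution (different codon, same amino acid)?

2

Codon 1: AAU Asn / AAU Asn — identical.
Codon 2: GAA Glu / GAG Glu — synonymous.
Codon 3: CGC Arg / CGC Arg — identical.
Codon 4: GAU Asp / GAC Asp — synonymous.
Codon 5: AAU Asn / AAU Asn — identical.
Codon 6: UCA Ser / AGA Arg — nonsynonymous.
Synonymous differences: 2.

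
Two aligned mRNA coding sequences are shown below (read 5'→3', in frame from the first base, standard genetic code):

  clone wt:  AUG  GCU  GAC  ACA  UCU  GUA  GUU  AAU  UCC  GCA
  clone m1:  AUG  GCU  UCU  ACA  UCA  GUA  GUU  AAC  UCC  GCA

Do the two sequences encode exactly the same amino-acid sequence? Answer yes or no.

no

Codon 1: AUG Met / AUG Met — identical.
Codon 2: GCU Ala / GCU Ala — identical.
Codon 3: GAC Asp / UCU Ser — nonsynonymous.
Codon 4: ACA Thr / ACA Thr — identical.
Codon 5: UCU Ser / UCA Ser — synonymous.
Codon 6: GUA Val / GUA Val — identical.
Codon 7: GUU Val / GUU Val — identical.
Codon 8: AAU Asn / AAC Asn — synonymous.
Codon 9: UCC Ser / UCC Ser — identical.
Codon 10: GCA Ala / GCA Ala — identical.
Nonsynonymous differences: 1 → different protein.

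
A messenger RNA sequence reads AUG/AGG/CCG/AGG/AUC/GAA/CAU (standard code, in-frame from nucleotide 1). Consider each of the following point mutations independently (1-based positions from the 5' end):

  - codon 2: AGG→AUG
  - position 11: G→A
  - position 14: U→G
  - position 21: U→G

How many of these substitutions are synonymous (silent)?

0

Codon 2: AGG (Arg) → AUG (Met) — missense.
Codon 4: AGG (Arg) → AAG (Lys) — missense.
Codon 5: AUC (Ile) → AGC (Ser) — missense.
Codon 7: CAU (His) → CAG (Gln) — missense.
Synonymous: 0 of 4.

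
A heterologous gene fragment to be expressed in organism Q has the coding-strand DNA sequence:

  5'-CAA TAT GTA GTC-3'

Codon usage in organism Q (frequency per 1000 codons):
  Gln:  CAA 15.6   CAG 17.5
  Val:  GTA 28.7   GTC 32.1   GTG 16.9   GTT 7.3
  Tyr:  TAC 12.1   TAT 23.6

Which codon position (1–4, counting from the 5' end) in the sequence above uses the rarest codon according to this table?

1

Codon 1 CAA (Gln): 15.6 per 1000.
Codon 2 TAT (Tyr): 23.6 per 1000.
Codon 3 GTA (Val): 28.7 per 1000.
Codon 4 GTC (Val): 32.1 per 1000.
Lowest frequency is 15.6 at codon 1.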